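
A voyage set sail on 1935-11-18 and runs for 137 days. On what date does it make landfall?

Adding 137 days from November 18, 1935.
November has 30 days, so 30 − 18 = 12 days remain after November 18, 1935; 137 − 12 = 125 left.
December 1935 has 31 days: 125 − 31 = 94 left.
January 1936 has 31 days: 94 − 31 = 63 left.
February 1936 has 29 days (1936 is a leap year): 63 − 29 = 34 left.
March 1936 has 31 days: 34 − 31 = 3 left.
3 days into April 1936 → April 3, 1936.

April 3, 1936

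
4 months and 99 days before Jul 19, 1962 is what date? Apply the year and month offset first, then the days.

December 10, 1961

Subtracting 4 months and 99 days from July 19, 1962: first the month/year part, then the days.
month 7 − 4 = 3 → March 1962.
Day 19 is valid in March, giving March 19, 1962.
Now subtract 99 days from March 19, 1962.
Going back 19 days from March 19, 1962 reaches the end of the previous month; 99 − 19 = 80 left.
February 1962 has 28 days (1962 is not a leap year): 80 − 28 = 52 left.
January 1962 has 31 days: 52 − 31 = 21 left.
December 1961 has 31 days; 31 − 21 = 10 → December 10, 1961.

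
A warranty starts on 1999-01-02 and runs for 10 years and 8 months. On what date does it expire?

September 2, 2009

Advancing 10 years and 8 months from January 2, 1999.
+10 years → 2009; month 1 + 8 = 9 → September 2009.
Day 2 is valid in September, giving September 2, 2009.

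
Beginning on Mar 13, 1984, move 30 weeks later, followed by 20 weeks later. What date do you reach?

February 26, 1985

Advancing 30 weeks (= 210 days) from March 13, 1984:
March has 31 days, so 31 − 13 = 18 days remain after March 13, 1984; 210 − 18 = 192 left.
April 1984 has 30 days: 192 − 30 = 162 left.
May 1984 has 31 days: 162 − 31 = 131 left.
June 1984 has 30 days: 131 − 30 = 101 left.
July 1984 has 31 days: 101 − 31 = 70 left.
August 1984 has 31 days: 70 − 31 = 39 left.
September 1984 has 30 days: 39 − 30 = 9 left.
9 days into October 1984 → October 9, 1984.
Counting forward 20 weeks (= 140 days) from October 9, 1984:
October has 31 days, so 31 − 9 = 22 days remain after October 9, 1984; 140 − 22 = 118 left.
November 1984 has 30 days: 118 − 30 = 88 left.
December 1984 has 31 days: 88 − 31 = 57 left.
January 1985 has 31 days: 57 − 31 = 26 left.
26 days into February 1985 → February 26, 1985.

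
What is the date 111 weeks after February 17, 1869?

Advancing 111 weeks = 777 days from February 17, 1869.
February has 28 days, so 28 − 17 = 11 days remain after February 17, 1869; 777 − 11 = 766 left.
March 1869 has 31 days: 766 − 31 = 735 left.
April 1869 has 30 days: 735 − 30 = 705 left.
May 1869 has 31 days: 705 − 31 = 674 left.
June 1869 has 30 days: 674 − 30 = 644 left.
July 1869 has 31 days: 644 − 31 = 613 left.
August 1869 has 31 days: 613 − 31 = 582 left.
September 1869 has 30 days: 582 − 30 = 552 left.
October 1869 has 31 days: 552 − 31 = 521 left.
November 1869 has 30 days: 521 − 30 = 491 left.
December 1869 has 31 days: 491 − 31 = 460 left.
January 1870 has 31 days: 460 − 31 = 429 left.
February 1870 has 28 days (1870 is not a leap year): 429 − 28 = 401 left.
March 1870 has 31 days: 401 − 31 = 370 left.
April 1870 has 30 days: 370 − 30 = 340 left.
May 1870 has 31 days: 340 − 31 = 309 left.
June 1870 has 30 days: 309 − 30 = 279 left.
July 1870 has 31 days: 279 − 31 = 248 left.
August 1870 has 31 days: 248 − 31 = 217 left.
September 1870 has 30 days: 217 − 30 = 187 left.
October 1870 has 31 days: 187 − 31 = 156 left.
November 1870 has 30 days: 156 − 30 = 126 left.
December 1870 has 31 days: 126 − 31 = 95 left.
January 1871 has 31 days: 95 − 31 = 64 left.
February 1871 has 28 days (1871 is not a leap year): 64 − 28 = 36 left.
March 1871 has 31 days: 36 − 31 = 5 left.
5 days into April 1871 → April 5, 1871.

April 5, 1871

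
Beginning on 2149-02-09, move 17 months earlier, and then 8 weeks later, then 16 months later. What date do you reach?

March 4, 2149

Counting back 17 months from February 9, 2149:
month 2 − 17 = -15, which is month 9 of year 2147 → September 2147.
Day 9 is valid in September, giving September 9, 2147.
Adding 8 weeks (= 56 days) from September 9, 2147:
September has 30 days, so 30 − 9 = 21 days remain after September 9, 2147; 56 − 21 = 35 left.
October 2147 has 31 days: 35 − 31 = 4 left.
4 days into November 2147 → November 4, 2147.
Counting forward 16 months from November 4, 2147:
month 11 + 16 = 27, which is month 3 of year 2149 → March 2149.
Day 4 is valid in March, giving March 4, 2149.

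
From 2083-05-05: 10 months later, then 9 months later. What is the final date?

Counting forward 10 months from May 5, 2083:
month 5 + 10 = 15, which is month 3 of year 2084 → March 2084.
Day 5 is valid in March, giving March 5, 2084.
Advancing 9 months from March 5, 2084:
month 3 + 9 = 12 → December 2084.
Day 5 is valid in December, giving December 5, 2084.

December 5, 2084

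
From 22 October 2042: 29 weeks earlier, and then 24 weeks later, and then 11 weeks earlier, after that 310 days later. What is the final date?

May 8, 2043

Going back 29 weeks (= 203 days) from October 22, 2042:
Going back 22 days from October 22, 2042 reaches the end of the previous month; 203 − 22 = 181 left.
September 2042 has 30 days: 181 − 30 = 151 left.
August 2042 has 31 days: 151 − 31 = 120 left.
July 2042 has 31 days: 120 − 31 = 89 left.
June 2042 has 30 days: 89 − 30 = 59 left.
May 2042 has 31 days: 59 − 31 = 28 left.
April 2042 has 30 days; 30 − 28 = 2 → April 2, 2042.
Counting forward 24 weeks (= 168 days) from April 2, 2042:
April has 30 days, so 30 − 2 = 28 days remain after April 2, 2042; 168 − 28 = 140 left.
May 2042 has 31 days: 140 − 31 = 109 left.
June 2042 has 30 days: 109 − 30 = 79 left.
July 2042 has 31 days: 79 − 31 = 48 left.
August 2042 has 31 days: 48 − 31 = 17 left.
17 days into September 2042 → September 17, 2042.
Counting back 11 weeks (= 77 days) from September 17, 2042:
Going back 17 days from September 17, 2042 reaches the end of the previous month; 77 − 17 = 60 left.
August 2042 has 31 days: 60 − 31 = 29 left.
July 2042 has 31 days; 31 − 29 = 2 → July 2, 2042.
Advancing 310 days from July 2, 2042:
July has 31 days, so 31 − 2 = 29 days remain after July 2, 2042; 310 − 29 = 281 left.
August 2042 has 31 days: 281 − 31 = 250 left.
September 2042 has 30 days: 250 − 30 = 220 left.
October 2042 has 31 days: 220 − 31 = 189 left.
November 2042 has 30 days: 189 − 30 = 159 left.
December 2042 has 31 days: 159 − 31 = 128 left.
January 2043 has 31 days: 128 − 31 = 97 left.
February 2043 has 28 days (2043 is not a leap year): 97 − 28 = 69 left.
March 2043 has 31 days: 69 − 31 = 38 left.
April 2043 has 30 days: 38 − 30 = 8 left.
8 days into May 2043 → May 8, 2043.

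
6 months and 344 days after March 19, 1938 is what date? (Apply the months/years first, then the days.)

Advancing 6 months and 344 days from March 19, 1938: first the month/year part, then the days.
month 3 + 6 = 9 → September 1938.
Day 19 is valid in September, giving September 19, 1938.
Now add 344 days from September 19, 1938.
September has 30 days, so 30 − 19 = 11 days remain after September 19, 1938; 344 − 11 = 333 left.
October 1938 has 31 days: 333 − 31 = 302 left.
November 1938 has 30 days: 302 − 30 = 272 left.
December 1938 has 31 days: 272 − 31 = 241 left.
January 1939 has 31 days: 241 − 31 = 210 left.
February 1939 has 28 days (1939 is not a leap year): 210 − 28 = 182 left.
March 1939 has 31 days: 182 − 31 = 151 left.
April 1939 has 30 days: 151 − 30 = 121 left.
May 1939 has 31 days: 121 − 31 = 90 left.
June 1939 has 30 days: 90 − 30 = 60 left.
July 1939 has 31 days: 60 − 31 = 29 left.
29 days into August 1939 → August 29, 1939.

August 29, 1939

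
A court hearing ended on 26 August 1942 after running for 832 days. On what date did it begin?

Going back 832 days from August 26, 1942.
Going back 26 days from August 26, 1942 reaches the end of the previous month; 832 − 26 = 806 left.
July 1942 has 31 days: 806 − 31 = 775 left.
June 1942 has 30 days: 775 − 30 = 745 left.
May 1942 has 31 days: 745 − 31 = 714 left.
April 1942 has 30 days: 714 − 30 = 684 left.
March 1942 has 31 days: 684 − 31 = 653 left.
February 1942 has 28 days (1942 is not a leap year): 653 − 28 = 625 left.
January 1942 has 31 days: 625 − 31 = 594 left.
December 1941 has 31 days: 594 − 31 = 563 left.
November 1941 has 30 days: 563 − 30 = 533 left.
October 1941 has 31 days: 533 − 31 = 502 left.
September 1941 has 30 days: 502 − 30 = 472 left.
August 1941 has 31 days: 472 − 31 = 441 left.
July 1941 has 31 days: 441 − 31 = 410 left.
June 1941 has 30 days: 410 − 30 = 380 left.
May 1941 has 31 days: 380 − 31 = 349 left.
April 1941 has 30 days: 349 − 30 = 319 left.
March 1941 has 31 days: 319 − 31 = 288 left.
February 1941 has 28 days (1941 is not a leap year): 288 − 28 = 260 left.
January 1941 has 31 days: 260 − 31 = 229 left.
December 1940 has 31 days: 229 − 31 = 198 left.
November 1940 has 30 days: 198 − 30 = 168 left.
October 1940 has 31 days: 168 − 31 = 137 left.
September 1940 has 30 days: 137 − 30 = 107 left.
August 1940 has 31 days: 107 − 31 = 76 left.
July 1940 has 31 days: 76 − 31 = 45 left.
June 1940 has 30 days: 45 − 30 = 15 left.
May 1940 has 31 days; 31 − 15 = 16 → May 16, 1940.

May 16, 1940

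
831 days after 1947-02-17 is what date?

May 28, 1949

Advancing 831 days from February 17, 1947.
February has 28 days, so 28 − 17 = 11 days remain after February 17, 1947; 831 − 11 = 820 left.
March 1947 has 31 days: 820 − 31 = 789 left.
April 1947 has 30 days: 789 − 30 = 759 left.
May 1947 has 31 days: 759 − 31 = 728 left.
June 1947 has 30 days: 728 − 30 = 698 left.
July 1947 has 31 days: 698 − 31 = 667 left.
August 1947 has 31 days: 667 − 31 = 636 left.
September 1947 has 30 days: 636 − 30 = 606 left.
October 1947 has 31 days: 606 − 31 = 575 left.
November 1947 has 30 days: 575 − 30 = 545 left.
December 1947 has 31 days: 545 − 31 = 514 left.
January 1948 has 31 days: 514 − 31 = 483 left.
February 1948 has 29 days (1948 is a leap year): 483 − 29 = 454 left.
March 1948 has 31 days: 454 − 31 = 423 left.
April 1948 has 30 days: 423 − 30 = 393 left.
May 1948 has 31 days: 393 − 31 = 362 left.
June 1948 has 30 days: 362 − 30 = 332 left.
July 1948 has 31 days: 332 − 31 = 301 left.
August 1948 has 31 days: 301 − 31 = 270 left.
September 1948 has 30 days: 270 − 30 = 240 left.
October 1948 has 31 days: 240 − 31 = 209 left.
November 1948 has 30 days: 209 − 30 = 179 left.
December 1948 has 31 days: 179 − 31 = 148 left.
January 1949 has 31 days: 148 − 31 = 117 left.
February 1949 has 28 days (1949 is not a leap year): 117 − 28 = 89 left.
March 1949 has 31 days: 89 − 31 = 58 left.
April 1949 has 30 days: 58 − 30 = 28 left.
28 days into May 1949 → May 28, 1949.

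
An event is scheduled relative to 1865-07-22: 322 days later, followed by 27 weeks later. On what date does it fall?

Adding 322 days from July 22, 1865:
July has 31 days, so 31 − 22 = 9 days remain after July 22, 1865; 322 − 9 = 313 left.
August 1865 has 31 days: 313 − 31 = 282 left.
September 1865 has 30 days: 282 − 30 = 252 left.
October 1865 has 31 days: 252 − 31 = 221 left.
November 1865 has 30 days: 221 − 30 = 191 left.
December 1865 has 31 days: 191 − 31 = 160 left.
January 1866 has 31 days: 160 − 31 = 129 left.
February 1866 has 28 days (1866 is not a leap year): 129 − 28 = 101 left.
March 1866 has 31 days: 101 − 31 = 70 left.
April 1866 has 30 days: 70 − 30 = 40 left.
May 1866 has 31 days: 40 − 31 = 9 left.
9 days into June 1866 → June 9, 1866.
Counting forward 27 weeks (= 189 days) from June 9, 1866:
June has 30 days, so 30 − 9 = 21 days remain after June 9, 1866; 189 − 21 = 168 left.
July 1866 has 31 days: 168 − 31 = 137 left.
August 1866 has 31 days: 137 − 31 = 106 left.
September 1866 has 30 days: 106 − 30 = 76 left.
October 1866 has 31 days: 76 − 31 = 45 left.
November 1866 has 30 days: 45 − 30 = 15 left.
15 days into December 1866 → December 15, 1866.

December 15, 1866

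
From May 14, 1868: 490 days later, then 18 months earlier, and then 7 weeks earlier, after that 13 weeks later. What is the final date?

April 27, 1868

Adding 490 days from May 14, 1868:
May has 31 days, so 31 − 14 = 17 days remain after May 14, 1868; 490 − 17 = 473 left.
June 1868 has 30 days: 473 − 30 = 443 left.
July 1868 has 31 days: 443 − 31 = 412 left.
August 1868 has 31 days: 412 − 31 = 381 left.
September 1868 has 30 days: 381 − 30 = 351 left.
October 1868 has 31 days: 351 − 31 = 320 left.
November 1868 has 30 days: 320 − 30 = 290 left.
December 1868 has 31 days: 290 − 31 = 259 left.
January 1869 has 31 days: 259 − 31 = 228 left.
February 1869 has 28 days (1869 is not a leap year): 228 − 28 = 200 left.
March 1869 has 31 days: 200 − 31 = 169 left.
April 1869 has 30 days: 169 − 30 = 139 left.
May 1869 has 31 days: 139 − 31 = 108 left.
June 1869 has 30 days: 108 − 30 = 78 left.
July 1869 has 31 days: 78 − 31 = 47 left.
August 1869 has 31 days: 47 − 31 = 16 left.
16 days into September 1869 → September 16, 1869.
Subtracting 18 months from September 16, 1869:
month 9 − 18 = -9, which is month 3 of year 1868 → March 1868.
Day 16 is valid in March, giving March 16, 1868.
Counting back 7 weeks (= 49 days) from March 16, 1868:
Going back 16 days from March 16, 1868 reaches the end of the previous month; 49 − 16 = 33 left.
February 1868 has 29 days (1868 is a leap year): 33 − 29 = 4 left.
January 1868 has 31 days; 31 − 4 = 27 → January 27, 1868.
Advancing 13 weeks (= 91 days) from January 27, 1868:
January has 31 days, so 31 − 27 = 4 days remain after January 27, 1868; 91 − 4 = 87 left.
February 1868 has 29 days (1868 is a leap year): 87 − 29 = 58 left.
March 1868 has 31 days: 58 − 31 = 27 left.
27 days into April 1868 → April 27, 1868.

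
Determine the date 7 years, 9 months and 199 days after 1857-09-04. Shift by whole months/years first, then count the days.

Advancing 7 years, 9 months and 199 days from September 4, 1857: first the month/year part, then the days.
+7 years → 1864; month 9 + 9 = 18, which is month 6 of year 1865 → June 1865.
Day 4 is valid in June, giving June 4, 1865.
Now add 199 days from June 4, 1865.
June has 30 days, so 30 − 4 = 26 days remain after June 4, 1865; 199 − 26 = 173 left.
July 1865 has 31 days: 173 − 31 = 142 left.
August 1865 has 31 days: 142 − 31 = 111 left.
September 1865 has 30 days: 111 − 30 = 81 left.
October 1865 has 31 days: 81 − 31 = 50 left.
November 1865 has 30 days: 50 − 30 = 20 left.
20 days into December 1865 → December 20, 1865.

December 20, 1865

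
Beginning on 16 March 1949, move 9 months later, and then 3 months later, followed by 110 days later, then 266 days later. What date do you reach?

March 27, 1951

Advancing 9 months from March 16, 1949:
month 3 + 9 = 12 → December 1949.
Day 16 is valid in December, giving December 16, 1949.
Advancing 3 months from December 16, 1949:
month 12 + 3 = 15, which is month 3 of year 1950 → March 1950.
Day 16 is valid in March, giving March 16, 1950.
Advancing 110 days from March 16, 1950:
March has 31 days, so 31 − 16 = 15 days remain after March 16, 1950; 110 − 15 = 95 left.
April 1950 has 30 days: 95 − 30 = 65 left.
May 1950 has 31 days: 65 − 31 = 34 left.
June 1950 has 30 days: 34 − 30 = 4 left.
4 days into July 1950 → July 4, 1950.
Adding 266 days from July 4, 1950:
July has 31 days, so 31 − 4 = 27 days remain after July 4, 1950; 266 − 27 = 239 left.
August 1950 has 31 days: 239 − 31 = 208 left.
September 1950 has 30 days: 208 − 30 = 178 left.
October 1950 has 31 days: 178 − 31 = 147 left.
November 1950 has 30 days: 147 − 30 = 117 left.
December 1950 has 31 days: 117 − 31 = 86 left.
January 1951 has 31 days: 86 − 31 = 55 left.
February 1951 has 28 days (1951 is not a leap year): 55 − 28 = 27 left.
27 days into March 1951 → March 27, 1951.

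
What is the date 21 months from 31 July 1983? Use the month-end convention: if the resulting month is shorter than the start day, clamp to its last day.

April 30, 1985

Counting forward 21 months from July 31, 1983.
month 7 + 21 = 28, which is month 4 of year 1985 → April 1985.
April 1985 has only 30 days and the start was day 31, so the date clamps to April 30, 1985.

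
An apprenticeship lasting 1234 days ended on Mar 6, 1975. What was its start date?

October 19, 1971

Counting back 1234 days from March 6, 1975.
Going back 6 days from March 6, 1975 reaches the end of the previous month; 1234 − 6 = 1228 left.
February 1975 has 28 days (1975 is not a leap year): 1228 − 28 = 1200 left.
January 1975 has 31 days: 1200 − 31 = 1169 left.
December 1974 has 31 days: 1169 − 31 = 1138 left.
November 1974 has 30 days: 1138 − 30 = 1108 left.
October 1974 has 31 days: 1108 − 31 = 1077 left.
September 1974 has 30 days: 1077 − 30 = 1047 left.
August 1974 has 31 days: 1047 − 31 = 1016 left.
July 1974 has 31 days: 1016 − 31 = 985 left.
June 1974 has 30 days: 985 − 30 = 955 left.
May 1974 has 31 days: 955 − 31 = 924 left.
April 1974 has 30 days: 924 − 30 = 894 left.
March 1974 has 31 days: 894 − 31 = 863 left.
February 1974 has 28 days (1974 is not a leap year): 863 − 28 = 835 left.
January 1974 has 31 days: 835 − 31 = 804 left.
December 1973 has 31 days: 804 − 31 = 773 left.
November 1973 has 30 days: 773 − 30 = 743 left.
October 1973 has 31 days: 743 − 31 = 712 left.
September 1973 has 30 days: 712 − 30 = 682 left.
August 1973 has 31 days: 682 − 31 = 651 left.
July 1973 has 31 days: 651 − 31 = 620 left.
June 1973 has 30 days: 620 − 30 = 590 left.
May 1973 has 31 days: 590 − 31 = 559 left.
April 1973 has 30 days: 559 − 30 = 529 left.
March 1973 has 31 days: 529 − 31 = 498 left.
February 1973 has 28 days (1973 is not a leap year): 498 − 28 = 470 left.
January 1973 has 31 days: 470 − 31 = 439 left.
December 1972 has 31 days: 439 − 31 = 408 left.
November 1972 has 30 days: 408 − 30 = 378 left.
October 1972 has 31 days: 378 − 31 = 347 left.
September 1972 has 30 days: 347 − 30 = 317 left.
August 1972 has 31 days: 317 − 31 = 286 left.
July 1972 has 31 days: 286 − 31 = 255 left.
June 1972 has 30 days: 255 − 30 = 225 left.
May 1972 has 31 days: 225 − 31 = 194 left.
April 1972 has 30 days: 194 − 30 = 164 left.
March 1972 has 31 days: 164 − 31 = 133 left.
February 1972 has 29 days (1972 is a leap year): 133 − 29 = 104 left.
January 1972 has 31 days: 104 − 31 = 73 left.
December 1971 has 31 days: 73 − 31 = 42 left.
November 1971 has 30 days: 42 − 30 = 12 left.
October 1971 has 31 days; 31 − 12 = 19 → October 19, 1971.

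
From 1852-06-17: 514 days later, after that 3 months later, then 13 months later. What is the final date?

Counting forward 514 days from June 17, 1852:
June has 30 days, so 30 − 17 = 13 days remain after June 17, 1852; 514 − 13 = 501 left.
July 1852 has 31 days: 501 − 31 = 470 left.
August 1852 has 31 days: 470 − 31 = 439 left.
September 1852 has 30 days: 439 − 30 = 409 left.
October 1852 has 31 days: 409 − 31 = 378 left.
November 1852 has 30 days: 378 − 30 = 348 left.
December 1852 has 31 days: 348 − 31 = 317 left.
January 1853 has 31 days: 317 − 31 = 286 left.
February 1853 has 28 days (1853 is not a leap year): 286 − 28 = 258 left.
March 1853 has 31 days: 258 − 31 = 227 left.
April 1853 has 30 days: 227 − 30 = 197 left.
May 1853 has 31 days: 197 − 31 = 166 left.
June 1853 has 30 days: 166 − 30 = 136 left.
July 1853 has 31 days: 136 − 31 = 105 left.
August 1853 has 31 days: 105 − 31 = 74 left.
September 1853 has 30 days: 74 − 30 = 44 left.
October 1853 has 31 days: 44 − 31 = 13 left.
13 days into November 1853 → November 13, 1853.
Counting forward 3 months from November 13, 1853:
month 11 + 3 = 14, which is month 2 of year 1854 → February 1854.
Day 13 is valid in February, giving February 13, 1854.
Advancing 13 months from February 13, 1854:
month 2 + 13 = 15, which is month 3 of year 1855 → March 1855.
Day 13 is valid in March, giving March 13, 1855.

March 13, 1855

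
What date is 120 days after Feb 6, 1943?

Adding 120 days from February 6, 1943.
February has 28 days, so 28 − 6 = 22 days remain after February 6, 1943; 120 − 22 = 98 left.
March 1943 has 31 days: 98 − 31 = 67 left.
April 1943 has 30 days: 67 − 30 = 37 left.
May 1943 has 31 days: 37 − 31 = 6 left.
6 days into June 1943 → June 6, 1943.

June 6, 1943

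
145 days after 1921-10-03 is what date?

Advancing 145 days from October 3, 1921.
October has 31 days, so 31 − 3 = 28 days remain after October 3, 1921; 145 − 28 = 117 left.
November 1921 has 30 days: 117 − 30 = 87 left.
December 1921 has 31 days: 87 − 31 = 56 left.
January 1922 has 31 days: 56 − 31 = 25 left.
25 days into February 1922 → February 25, 1922.

February 25, 1922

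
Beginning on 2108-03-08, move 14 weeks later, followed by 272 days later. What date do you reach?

Advancing 14 weeks (= 98 days) from March 8, 2108:
March has 31 days, so 31 − 8 = 23 days remain after March 8, 2108; 98 − 23 = 75 left.
April 2108 has 30 days: 75 − 30 = 45 left.
May 2108 has 31 days: 45 − 31 = 14 left.
14 days into June 2108 → June 14, 2108.
Counting forward 272 days from June 14, 2108:
June has 30 days, so 30 − 14 = 16 days remain after June 14, 2108; 272 − 16 = 256 left.
July 2108 has 31 days: 256 − 31 = 225 left.
August 2108 has 31 days: 225 − 31 = 194 left.
September 2108 has 30 days: 194 − 30 = 164 left.
October 2108 has 31 days: 164 − 31 = 133 left.
November 2108 has 30 days: 133 − 30 = 103 left.
December 2108 has 31 days: 103 − 31 = 72 left.
January 2109 has 31 days: 72 − 31 = 41 left.
February 2109 has 28 days (2109 is not a leap year): 41 − 28 = 13 left.
13 days into March 2109 → March 13, 2109.

March 13, 2109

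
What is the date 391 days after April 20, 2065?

May 16, 2066

Adding 391 days from April 20, 2065.
April has 30 days, so 30 − 20 = 10 days remain after April 20, 2065; 391 − 10 = 381 left.
May 2065 has 31 days: 381 − 31 = 350 left.
June 2065 has 30 days: 350 − 30 = 320 left.
July 2065 has 31 days: 320 − 31 = 289 left.
August 2065 has 31 days: 289 − 31 = 258 left.
September 2065 has 30 days: 258 − 30 = 228 left.
October 2065 has 31 days: 228 − 31 = 197 left.
November 2065 has 30 days: 197 − 30 = 167 left.
December 2065 has 31 days: 167 − 31 = 136 left.
January 2066 has 31 days: 136 − 31 = 105 left.
February 2066 has 28 days (2066 is not a leap year): 105 − 28 = 77 left.
March 2066 has 31 days: 77 − 31 = 46 left.
April 2066 has 30 days: 46 − 30 = 16 left.
16 days into May 2066 → May 16, 2066.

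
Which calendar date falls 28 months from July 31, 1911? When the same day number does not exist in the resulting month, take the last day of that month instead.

Counting forward 28 months from July 31, 1911.
month 7 + 28 = 35, which is month 11 of year 1913 → November 1913.
November 1913 has only 30 days and the start was day 31, so the date clamps to November 30, 1913.

November 30, 1913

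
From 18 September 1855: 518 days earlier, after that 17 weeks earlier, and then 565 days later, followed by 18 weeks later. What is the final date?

Subtracting 518 days from September 18, 1855:
Going back 18 days from September 18, 1855 reaches the end of the previous month; 518 − 18 = 500 left.
August 1855 has 31 days: 500 − 31 = 469 left.
July 1855 has 31 days: 469 − 31 = 438 left.
June 1855 has 30 days: 438 − 30 = 408 left.
May 1855 has 31 days: 408 − 31 = 377 left.
April 1855 has 30 days: 377 − 30 = 347 left.
March 1855 has 31 days: 347 − 31 = 316 left.
February 1855 has 28 days (1855 is not a leap year): 316 − 28 = 288 left.
January 1855 has 31 days: 288 − 31 = 257 left.
December 1854 has 31 days: 257 − 31 = 226 left.
November 1854 has 30 days: 226 − 30 = 196 left.
October 1854 has 31 days: 196 − 31 = 165 left.
September 1854 has 30 days: 165 − 30 = 135 left.
August 1854 has 31 days: 135 − 31 = 104 left.
July 1854 has 31 days: 104 − 31 = 73 left.
June 1854 has 30 days: 73 − 30 = 43 left.
May 1854 has 31 days: 43 − 31 = 12 left.
April 1854 has 30 days; 30 − 12 = 18 → April 18, 1854.
Going back 17 weeks (= 119 days) from April 18, 1854:
Going back 18 days from April 18, 1854 reaches the end of the previous month; 119 − 18 = 101 left.
March 1854 has 31 days: 101 − 31 = 70 left.
February 1854 has 28 days (1854 is not a leap year): 70 − 28 = 42 left.
January 1854 has 31 days: 42 − 31 = 11 left.
December 1853 has 31 days; 31 − 11 = 20 → December 20, 1853.
Advancing 565 days from December 20, 1853:
December has 31 days, so 31 − 20 = 11 days remain after December 20, 1853; 565 − 11 = 554 left.
January 1854 has 31 days: 554 − 31 = 523 left.
February 1854 has 28 days (1854 is not a leap year): 523 − 28 = 495 left.
March 1854 has 31 days: 495 − 31 = 464 left.
April 1854 has 30 days: 464 − 30 = 434 left.
May 1854 has 31 days: 434 − 31 = 403 left.
June 1854 has 30 days: 403 − 30 = 373 left.
July 1854 has 31 days: 373 − 31 = 342 left.
August 1854 has 31 days: 342 − 31 = 311 left.
September 1854 has 30 days: 311 − 30 = 281 left.
October 1854 has 31 days: 281 − 31 = 250 left.
November 1854 has 30 days: 250 − 30 = 220 left.
December 1854 has 31 days: 220 − 31 = 189 left.
January 1855 has 31 days: 189 − 31 = 158 left.
February 1855 has 28 days (1855 is not a leap year): 158 − 28 = 130 left.
March 1855 has 31 days: 130 − 31 = 99 left.
April 1855 has 30 days: 99 − 30 = 69 left.
May 1855 has 31 days: 69 − 31 = 38 left.
June 1855 has 30 days: 38 − 30 = 8 left.
8 days into July 1855 → July 8, 1855.
Advancing 18 weeks (= 126 days) from July 8, 1855:
July has 31 days, so 31 − 8 = 23 days remain after July 8, 1855; 126 − 23 = 103 left.
August 1855 has 31 days: 103 − 31 = 72 left.
September 1855 has 30 days: 72 − 30 = 42 left.
October 1855 has 31 days: 42 − 31 = 11 left.
11 days into November 1855 → November 11, 1855.

November 11, 1855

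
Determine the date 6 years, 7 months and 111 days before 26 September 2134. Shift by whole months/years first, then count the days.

November 7, 2127

Subtracting 6 years, 7 months and 111 days from September 26, 2134: first the month/year part, then the days.
-6 years → 2128; month 9 − 7 = 2 → February 2128.
Day 26 is valid in February, giving February 26, 2128.
Now subtract 111 days from February 26, 2128.
Going back 26 days from February 26, 2128 reaches the end of the previous month; 111 − 26 = 85 left.
January 2128 has 31 days: 85 − 31 = 54 left.
December 2127 has 31 days: 54 − 31 = 23 left.
November 2127 has 30 days; 30 − 23 = 7 → November 7, 2127.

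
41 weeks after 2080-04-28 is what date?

Adding 41 weeks = 287 days from April 28, 2080.
April has 30 days, so 30 − 28 = 2 days remain after April 28, 2080; 287 − 2 = 285 left.
May 2080 has 31 days: 285 − 31 = 254 left.
June 2080 has 30 days: 254 − 30 = 224 left.
July 2080 has 31 days: 224 − 31 = 193 left.
August 2080 has 31 days: 193 − 31 = 162 left.
September 2080 has 30 days: 162 − 30 = 132 left.
October 2080 has 31 days: 132 − 31 = 101 left.
November 2080 has 30 days: 101 − 30 = 71 left.
December 2080 has 31 days: 71 − 31 = 40 left.
January 2081 has 31 days: 40 − 31 = 9 left.
9 days into February 2081 → February 9, 2081.

February 9, 2081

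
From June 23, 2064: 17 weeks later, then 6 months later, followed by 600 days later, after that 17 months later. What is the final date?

Advancing 17 weeks (= 119 days) from June 23, 2064:
June has 30 days, so 30 − 23 = 7 days remain after June 23, 2064; 119 − 7 = 112 left.
July 2064 has 31 days: 112 − 31 = 81 left.
August 2064 has 31 days: 81 − 31 = 50 left.
September 2064 has 30 days: 50 − 30 = 20 left.
20 days into October 2064 → October 20, 2064.
Adding 6 months from October 20, 2064:
month 10 + 6 = 16, which is month 4 of year 2065 → April 2065.
Day 20 is valid in April, giving April 20, 2065.
Advancing 600 days from April 20, 2065:
April has 30 days, so 30 − 20 = 10 days remain after April 20, 2065; 600 − 10 = 590 left.
May 2065 has 31 days: 590 − 31 = 559 left.
June 2065 has 30 days: 559 − 30 = 529 left.
July 2065 has 31 days: 529 − 31 = 498 left.
August 2065 has 31 days: 498 − 31 = 467 left.
September 2065 has 30 days: 467 − 30 = 437 left.
October 2065 has 31 days: 437 − 31 = 406 left.
November 2065 has 30 days: 406 − 30 = 376 left.
December 2065 has 31 days: 376 − 31 = 345 left.
January 2066 has 31 days: 345 − 31 = 314 left.
February 2066 has 28 days (2066 is not a leap year): 314 − 28 = 286 left.
March 2066 has 31 days: 286 − 31 = 255 left.
April 2066 has 30 days: 255 − 30 = 225 left.
May 2066 has 31 days: 225 − 31 = 194 left.
June 2066 has 30 days: 194 − 30 = 164 left.
July 2066 has 31 days: 164 − 31 = 133 left.
August 2066 has 31 days: 133 − 31 = 102 left.
September 2066 has 30 days: 102 − 30 = 72 left.
October 2066 has 31 days: 72 − 31 = 41 left.
November 2066 has 30 days: 41 − 30 = 11 left.
11 days into December 2066 → December 11, 2066.
Advancing 17 months from December 11, 2066:
month 12 + 17 = 29, which is month 5 of year 2068 → May 2068.
Day 11 is valid in May, giving May 11, 2068.

May 11, 2068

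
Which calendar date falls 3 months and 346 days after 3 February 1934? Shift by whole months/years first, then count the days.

April 14, 1935

Advancing 3 months and 346 days from February 3, 1934: first the month/year part, then the days.
month 2 + 3 = 5 → May 1934.
Day 3 is valid in May, giving May 3, 1934.
Now add 346 days from May 3, 1934.
May has 31 days, so 31 − 3 = 28 days remain after May 3, 1934; 346 − 28 = 318 left.
June 1934 has 30 days: 318 − 30 = 288 left.
July 1934 has 31 days: 288 − 31 = 257 left.
August 1934 has 31 days: 257 − 31 = 226 left.
September 1934 has 30 days: 226 − 30 = 196 left.
October 1934 has 31 days: 196 − 31 = 165 left.
November 1934 has 30 days: 165 − 30 = 135 left.
December 1934 has 31 days: 135 − 31 = 104 left.
January 1935 has 31 days: 104 − 31 = 73 left.
February 1935 has 28 days (1935 is not a leap year): 73 − 28 = 45 left.
March 1935 has 31 days: 45 − 31 = 14 left.
14 days into April 1935 → April 14, 1935.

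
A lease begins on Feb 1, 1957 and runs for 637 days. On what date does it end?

October 31, 1958

Adding 637 days from February 1, 1957.
February has 28 days, so 28 − 1 = 27 days remain after February 1, 1957; 637 − 27 = 610 left.
March 1957 has 31 days: 610 − 31 = 579 left.
April 1957 has 30 days: 579 − 30 = 549 left.
May 1957 has 31 days: 549 − 31 = 518 left.
June 1957 has 30 days: 518 − 30 = 488 left.
July 1957 has 31 days: 488 − 31 = 457 left.
August 1957 has 31 days: 457 − 31 = 426 left.
September 1957 has 30 days: 426 − 30 = 396 left.
October 1957 has 31 days: 396 − 31 = 365 left.
November 1957 has 30 days: 365 − 30 = 335 left.
December 1957 has 31 days: 335 − 31 = 304 left.
January 1958 has 31 days: 304 − 31 = 273 left.
February 1958 has 28 days (1958 is not a leap year): 273 − 28 = 245 left.
March 1958 has 31 days: 245 − 31 = 214 left.
April 1958 has 30 days: 214 − 30 = 184 left.
May 1958 has 31 days: 184 − 31 = 153 left.
June 1958 has 30 days: 153 − 30 = 123 left.
July 1958 has 31 days: 123 − 31 = 92 left.
August 1958 has 31 days: 92 − 31 = 61 left.
September 1958 has 30 days: 61 − 30 = 31 left.
31 days into October 1958 → October 31, 1958.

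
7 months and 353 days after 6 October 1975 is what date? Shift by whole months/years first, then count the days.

Adding 7 months and 353 days from October 6, 1975: first the month/year part, then the days.
month 10 + 7 = 17, which is month 5 of year 1976 → May 1976.
Day 6 is valid in May, giving May 6, 1976.
Now add 353 days from May 6, 1976.
May has 31 days, so 31 − 6 = 25 days remain after May 6, 1976; 353 − 25 = 328 left.
June 1976 has 30 days: 328 − 30 = 298 left.
July 1976 has 31 days: 298 − 31 = 267 left.
August 1976 has 31 days: 267 − 31 = 236 left.
September 1976 has 30 days: 236 − 30 = 206 left.
October 1976 has 31 days: 206 − 31 = 175 left.
November 1976 has 30 days: 175 − 30 = 145 left.
December 1976 has 31 days: 145 − 31 = 114 left.
January 1977 has 31 days: 114 − 31 = 83 left.
February 1977 has 28 days (1977 is not a leap year): 83 − 28 = 55 left.
March 1977 has 31 days: 55 − 31 = 24 left.
24 days into April 1977 → April 24, 1977.

April 24, 1977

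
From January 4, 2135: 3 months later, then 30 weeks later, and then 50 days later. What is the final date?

December 20, 2135

Advancing 3 months from January 4, 2135:
month 1 + 3 = 4 → April 2135.
Day 4 is valid in April, giving April 4, 2135.
Counting forward 30 weeks (= 210 days) from April 4, 2135:
April has 30 days, so 30 − 4 = 26 days remain after April 4, 2135; 210 − 26 = 184 left.
May 2135 has 31 days: 184 − 31 = 153 left.
June 2135 has 30 days: 153 − 30 = 123 left.
July 2135 has 31 days: 123 − 31 = 92 left.
August 2135 has 31 days: 92 − 31 = 61 left.
September 2135 has 30 days: 61 − 30 = 31 left.
31 days into October 2135 → October 31, 2135.
Adding 50 days from October 31, 2135:
October has 31 days, so 31 − 31 = 0 days remain after October 31, 2135; 50 − 0 = 50 left.
November 2135 has 30 days: 50 − 30 = 20 left.
20 days into December 2135 → December 20, 2135.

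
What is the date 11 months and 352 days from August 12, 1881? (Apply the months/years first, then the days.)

Counting forward 11 months and 352 days from August 12, 1881: first the month/year part, then the days.
month 8 + 11 = 19, which is month 7 of year 1882 → July 1882.
Day 12 is valid in July, giving July 12, 1882.
Now add 352 days from July 12, 1882.
July has 31 days, so 31 − 12 = 19 days remain after July 12, 1882; 352 − 19 = 333 left.
August 1882 has 31 days: 333 − 31 = 302 left.
September 1882 has 30 days: 302 − 30 = 272 left.
October 1882 has 31 days: 272 − 31 = 241 left.
November 1882 has 30 days: 241 − 30 = 211 left.
December 1882 has 31 days: 211 − 31 = 180 left.
January 1883 has 31 days: 180 − 31 = 149 left.
February 1883 has 28 days (1883 is not a leap year): 149 − 28 = 121 left.
March 1883 has 31 days: 121 − 31 = 90 left.
April 1883 has 30 days: 90 − 30 = 60 left.
May 1883 has 31 days: 60 − 31 = 29 left.
29 days into June 1883 → June 29, 1883.

June 29, 1883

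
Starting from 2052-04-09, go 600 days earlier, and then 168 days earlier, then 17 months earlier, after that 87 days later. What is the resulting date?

December 29, 2048

Going back 600 days from April 9, 2052:
Going back 9 days from April 9, 2052 reaches the end of the previous month; 600 − 9 = 591 left.
March 2052 has 31 days: 591 − 31 = 560 left.
February 2052 has 29 days (2052 is a leap year): 560 − 29 = 531 left.
January 2052 has 31 days: 531 − 31 = 500 left.
December 2051 has 31 days: 500 − 31 = 469 left.
November 2051 has 30 days: 469 − 30 = 439 left.
October 2051 has 31 days: 439 − 31 = 408 left.
September 2051 has 30 days: 408 − 30 = 378 left.
August 2051 has 31 days: 378 − 31 = 347 left.
July 2051 has 31 days: 347 − 31 = 316 left.
June 2051 has 30 days: 316 − 30 = 286 left.
May 2051 has 31 days: 286 − 31 = 255 left.
April 2051 has 30 days: 255 − 30 = 225 left.
March 2051 has 31 days: 225 − 31 = 194 left.
February 2051 has 28 days (2051 is not a leap year): 194 − 28 = 166 left.
January 2051 has 31 days: 166 − 31 = 135 left.
December 2050 has 31 days: 135 − 31 = 104 left.
November 2050 has 30 days: 104 − 30 = 74 left.
October 2050 has 31 days: 74 − 31 = 43 left.
September 2050 has 30 days: 43 − 30 = 13 left.
August 2050 has 31 days; 31 − 13 = 18 → August 18, 2050.
Counting back 168 days from August 18, 2050:
Going back 18 days from August 18, 2050 reaches the end of the previous month; 168 − 18 = 150 left.
July 2050 has 31 days: 150 − 31 = 119 left.
June 2050 has 30 days: 119 − 30 = 89 left.
May 2050 has 31 days: 89 − 31 = 58 left.
April 2050 has 30 days: 58 − 30 = 28 left.
March 2050 has 31 days; 31 − 28 = 3 → March 3, 2050.
Counting back 17 months from March 3, 2050:
month 3 − 17 = -14, which is month 10 of year 2048 → October 2048.
Day 3 is valid in October, giving October 3, 2048.
Adding 87 days from October 3, 2048:
October has 31 days, so 31 − 3 = 28 days remain after October 3, 2048; 87 − 28 = 59 left.
November 2048 has 30 days: 59 − 30 = 29 left.
29 days into December 2048 → December 29, 2048.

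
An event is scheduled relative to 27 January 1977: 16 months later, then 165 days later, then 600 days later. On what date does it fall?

June 30, 1980

Counting forward 16 months from January 27, 1977:
month 1 + 16 = 17, which is month 5 of year 1978 → May 1978.
Day 27 is valid in May, giving May 27, 1978.
Counting forward 165 days from May 27, 1978:
May has 31 days, so 31 − 27 = 4 days remain after May 27, 1978; 165 − 4 = 161 left.
June 1978 has 30 days: 161 − 30 = 131 left.
July 1978 has 31 days: 131 − 31 = 100 left.
August 1978 has 31 days: 100 − 31 = 69 left.
September 1978 has 30 days: 69 − 30 = 39 left.
October 1978 has 31 days: 39 − 31 = 8 left.
8 days into November 1978 → November 8, 1978.
Advancing 600 days from November 8, 1978:
November has 30 days, so 30 − 8 = 22 days remain after November 8, 1978; 600 − 22 = 578 left.
December 1978 has 31 days: 578 − 31 = 547 left.
January 1979 has 31 days: 547 − 31 = 516 left.
February 1979 has 28 days (1979 is not a leap year): 516 − 28 = 488 left.
March 1979 has 31 days: 488 − 31 = 457 left.
April 1979 has 30 days: 457 − 30 = 427 left.
May 1979 has 31 days: 427 − 31 = 396 left.
June 1979 has 30 days: 396 − 30 = 366 left.
July 1979 has 31 days: 366 − 31 = 335 left.
August 1979 has 31 days: 335 − 31 = 304 left.
September 1979 has 30 days: 304 − 30 = 274 left.
October 1979 has 31 days: 274 − 31 = 243 left.
November 1979 has 30 days: 243 − 30 = 213 left.
December 1979 has 31 days: 213 − 31 = 182 left.
January 1980 has 31 days: 182 − 31 = 151 left.
February 1980 has 29 days (1980 is a leap year): 151 − 29 = 122 left.
March 1980 has 31 days: 122 − 31 = 91 left.
April 1980 has 30 days: 91 − 30 = 61 left.
May 1980 has 31 days: 61 − 31 = 30 left.
30 days into June 1980 → June 30, 1980.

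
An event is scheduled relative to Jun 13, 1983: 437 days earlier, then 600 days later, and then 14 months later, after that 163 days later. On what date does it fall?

July 5, 1985

Subtracting 437 days from June 13, 1983:
Going back 13 days from June 13, 1983 reaches the end of the previous month; 437 − 13 = 424 left.
May 1983 has 31 days: 424 − 31 = 393 left.
April 1983 has 30 days: 393 − 30 = 363 left.
March 1983 has 31 days: 363 − 31 = 332 left.
February 1983 has 28 days (1983 is not a leap year): 332 − 28 = 304 left.
January 1983 has 31 days: 304 − 31 = 273 left.
December 1982 has 31 days: 273 − 31 = 242 left.
November 1982 has 30 days: 242 − 30 = 212 left.
October 1982 has 31 days: 212 − 31 = 181 left.
September 1982 has 30 days: 181 − 30 = 151 left.
August 1982 has 31 days: 151 − 31 = 120 left.
July 1982 has 31 days: 120 − 31 = 89 left.
June 1982 has 30 days: 89 − 30 = 59 left.
May 1982 has 31 days: 59 − 31 = 28 left.
April 1982 has 30 days; 30 − 28 = 2 → April 2, 1982.
Advancing 600 days from April 2, 1982:
April has 30 days, so 30 − 2 = 28 days remain after April 2, 1982; 600 − 28 = 572 left.
May 1982 has 31 days: 572 − 31 = 541 left.
June 1982 has 30 days: 541 − 30 = 511 left.
July 1982 has 31 days: 511 − 31 = 480 left.
August 1982 has 31 days: 480 − 31 = 449 left.
September 1982 has 30 days: 449 − 30 = 419 left.
October 1982 has 31 days: 419 − 31 = 388 left.
November 1982 has 30 days: 388 − 30 = 358 left.
December 1982 has 31 days: 358 − 31 = 327 left.
January 1983 has 31 days: 327 − 31 = 296 left.
February 1983 has 28 days (1983 is not a leap year): 296 − 28 = 268 left.
March 1983 has 31 days: 268 − 31 = 237 left.
April 1983 has 30 days: 237 − 30 = 207 left.
May 1983 has 31 days: 207 − 31 = 176 left.
June 1983 has 30 days: 176 − 30 = 146 left.
July 1983 has 31 days: 146 − 31 = 115 left.
August 1983 has 31 days: 115 − 31 = 84 left.
September 1983 has 30 days: 84 − 30 = 54 left.
October 1983 has 31 days: 54 − 31 = 23 left.
23 days into November 1983 → November 23, 1983.
Adding 14 months from November 23, 1983:
month 11 + 14 = 25, which is month 1 of year 1985 → January 1985.
Day 23 is valid in January, giving January 23, 1985.
Counting forward 163 days from January 23, 1985:
January has 31 days, so 31 − 23 = 8 days remain after January 23, 1985; 163 − 8 = 155 left.
February 1985 has 28 days (1985 is not a leap year): 155 − 28 = 127 left.
March 1985 has 31 days: 127 − 31 = 96 left.
April 1985 has 30 days: 96 − 30 = 66 left.
May 1985 has 31 days: 66 − 31 = 35 left.
June 1985 has 30 days: 35 − 30 = 5 left.
5 days into July 1985 → July 5, 1985.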